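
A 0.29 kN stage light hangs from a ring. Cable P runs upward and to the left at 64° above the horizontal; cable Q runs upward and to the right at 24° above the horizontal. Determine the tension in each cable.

ΣF_x = 0: −T_P·cos64° + T_Q·cos24° = 0 → T_Q = 0.479857·T_P.
ΣF_y = 0: T_P·sin64° + T_Q·sin24° = 0.29.
Substitute: T_P·(0.898794 + 0.479857·0.406737) = 0.29 → T_P = 0.26509 ≈ 0.2651 kN.
Then T_Q = 0.479857 × 0.26509 = 0.1272 kN.

T_P = 0.2651 kN, T_Q = 0.1272 kN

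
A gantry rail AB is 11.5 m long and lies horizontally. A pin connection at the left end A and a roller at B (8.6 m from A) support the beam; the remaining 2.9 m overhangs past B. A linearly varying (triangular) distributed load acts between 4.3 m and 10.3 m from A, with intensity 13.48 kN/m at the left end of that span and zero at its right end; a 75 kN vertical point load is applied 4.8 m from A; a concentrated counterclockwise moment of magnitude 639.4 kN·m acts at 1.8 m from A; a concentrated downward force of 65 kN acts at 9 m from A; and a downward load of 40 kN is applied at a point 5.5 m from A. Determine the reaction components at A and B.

A_x = 0, A_y = 129.7 kN, B_y = 90.74 kN

Resultant of the triangular load: ½ × 13.48 × 6 = 40.44 kN, acting at 6.3 m from A (one-third of the span from the peak).
ΣM about A: B_y·8.6 − (½·13.48·6)·6.3 − 75·4.8 + 639.4 − 65·9 − 40·5.5 = 0 → B_y = 780.372/8.6 = 90.7409 ≈ 90.74 kN.
ΣF_y = 0: A_y + 90.7409 − ½·13.48·6 − 75 − 65 − 40 = 0 → A_y = 129.7 kN.
ΣF_x = 0: no horizontal applied forces, so A_x = 0.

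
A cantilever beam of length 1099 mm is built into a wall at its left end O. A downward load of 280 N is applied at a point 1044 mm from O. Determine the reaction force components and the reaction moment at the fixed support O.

ΣF_x = 0: O_x = 0.
ΣF_y = 0: O_y − 280 = 0 → O_y = 280.0 N.
ΣM about O: M_O − 280·1044 = 0 → M_O = 292300 N·mm.

O_x = 0, O_y = 280.0 N, M_O = 292300 N·mm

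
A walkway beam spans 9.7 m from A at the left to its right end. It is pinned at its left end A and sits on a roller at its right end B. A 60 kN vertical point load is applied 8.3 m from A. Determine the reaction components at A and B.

ΣM about A: B_y·9.7 − 60·8.3 = 0 → B_y = 498/9.7 = 51.3402 ≈ 51.34 kN.
ΣF_y = 0: A_y + 51.3402 − 60 = 0 → A_y = 8.660 kN.
ΣF_x = 0: no horizontal applied forces, so A_x = 0.

A_x = 0, A_y = 8.660 kN, B_y = 51.34 kN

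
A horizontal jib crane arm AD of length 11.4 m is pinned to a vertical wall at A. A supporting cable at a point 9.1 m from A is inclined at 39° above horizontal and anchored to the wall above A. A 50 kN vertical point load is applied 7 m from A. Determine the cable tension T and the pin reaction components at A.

ΣM about A: T·sin39°·9.1 − 50·7 = 0 → T = 350/(9.1·0.62932) = 61.116 ≈ 61.12 kN.
ΣF_x = 0: A_x − T·cos39° = 0 → A_x = 61.116 × 0.777146 = 47.50 kN.
ΣF_y = 0: A_y + T·sin39° − 50 = 0 → A_y = 50 − 61.116 × 0.62932 = 11.54 kN.

T = 61.12 kN, A_x = 47.50 kN, A_y = 11.54 kN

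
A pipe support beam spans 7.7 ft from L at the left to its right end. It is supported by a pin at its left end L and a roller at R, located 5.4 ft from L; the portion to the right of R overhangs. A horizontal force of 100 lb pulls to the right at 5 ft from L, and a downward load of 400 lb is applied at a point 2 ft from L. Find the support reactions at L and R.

Moments about L: R_y·5.4 − 400·2 = 0 → R_y = 800/5.4 = 148.148 ≈ 148.1 lb.
ΣF_y = 0: L_y + 148.148 − 400 = 0 → L_y = 251.9 lb.
ΣF_x = 0: L_x + 100 = 0 → L_x = -100.0 lb.

L_x = -100.0 lb, L_y = 251.9 lb, R_y = 148.1 lb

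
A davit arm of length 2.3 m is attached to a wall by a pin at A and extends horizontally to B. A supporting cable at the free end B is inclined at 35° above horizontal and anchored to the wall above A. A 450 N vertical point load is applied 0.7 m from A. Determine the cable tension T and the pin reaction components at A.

ΣM about A: T·sin35°·2.3 − 450·0.7 = 0 → T = 315/(2.3·0.573576) = 238.777 ≈ 238.8 N.
ΣF_x = 0: A_x − T·cos35° = 0 → A_x = 238.777 × 0.819152 = 195.6 N.
ΣF_y = 0: A_y + T·sin35° − 450 = 0 → A_y = 450 − 238.777 × 0.573576 = 313.0 N.

T = 238.8 N, A_x = 195.6 N, A_y = 313.0 N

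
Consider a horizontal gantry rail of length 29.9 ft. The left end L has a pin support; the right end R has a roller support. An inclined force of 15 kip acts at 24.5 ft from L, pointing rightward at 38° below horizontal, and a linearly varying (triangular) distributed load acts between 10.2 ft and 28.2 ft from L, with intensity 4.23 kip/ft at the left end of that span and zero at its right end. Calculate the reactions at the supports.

L_x = -11.82 kip, L_y = 19.11 kip, R_y = 28.19 kip

Resultant of the triangular load: ½ × 4.23 × 18 = 38.07 kip, acting at 16.2 ft from L (one-third of the span from the peak).
ΣM about L: R_y·29.9 − 15·sin38°·24.5 − (½·4.23·18)·16.2 = 0 → R_y = 842.99/29.9 = 28.1936 ≈ 28.19 kip.
ΣF_y = 0: L_y + 28.1936 − 15·sin38° − ½·4.23·18 = 0 → L_y = 19.11 kip.
ΣF_x = 0: L_x + 15·cos38° = 0 → L_x = -11.82 kip.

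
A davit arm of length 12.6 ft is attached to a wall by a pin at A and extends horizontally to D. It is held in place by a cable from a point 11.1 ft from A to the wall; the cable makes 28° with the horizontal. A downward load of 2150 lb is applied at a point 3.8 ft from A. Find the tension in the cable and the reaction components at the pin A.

T = 1568 lb, A_x = 1384 lb, A_y = 1414 lb

ΣM about A: T·sin28°·11.1 − 2150·3.8 = 0 → T = 8170/(11.1·0.469472) = 1567.8 ≈ 1568 lb.
ΣF_x = 0: A_x − T·cos28° = 0 → A_x = 1567.8 × 0.882948 = 1384 lb.
ΣF_y = 0: A_y + T·sin28° − 2150 = 0 → A_y = 2150 − 1567.8 × 0.469472 = 1414 lb.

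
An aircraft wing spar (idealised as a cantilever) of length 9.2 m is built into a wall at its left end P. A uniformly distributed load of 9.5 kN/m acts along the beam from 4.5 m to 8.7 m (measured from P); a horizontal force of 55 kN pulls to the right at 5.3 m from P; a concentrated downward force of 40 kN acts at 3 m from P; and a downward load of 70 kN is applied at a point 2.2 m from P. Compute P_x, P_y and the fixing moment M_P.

Resultant of the distributed load: 9.5 × 4.2 = 39.9 kN at 6.6 m from P.
ΣF_x = 0: P_x + 55 = 0 → P_x = -55.00 kN.
ΣF_y = 0: P_y − 9.5·4.2 − 40 − 70 = 0 → P_y = 149.9 kN.
ΣM about P: M_P − (9.5·4.2)·6.6 − 40·3 − 70·2.2 = 0 → M_P = 537.3 kN·m.

P_x = -55.00 kN, P_y = 149.9 kN, M_P = 537.3 kN·m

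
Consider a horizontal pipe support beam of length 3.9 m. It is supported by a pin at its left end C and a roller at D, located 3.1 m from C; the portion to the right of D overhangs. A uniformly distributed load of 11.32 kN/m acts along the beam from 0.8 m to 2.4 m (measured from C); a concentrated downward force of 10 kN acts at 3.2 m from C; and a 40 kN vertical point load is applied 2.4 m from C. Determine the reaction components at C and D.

Resultant of the distributed load: 11.32 × 1.6 = 18.112 kN at 1.6 m from C.
Moments about C: D_y·3.1 − (11.32·1.6)·1.6 − 10·3.2 − 40·2.4 = 0 → D_y = 156.9792/3.1 = 50.6385 ≈ 50.64 kN.
ΣF_y = 0: C_y + 50.6385 − 11.32·1.6 − 10 − 40 = 0 → C_y = 17.47 kN.
ΣF_x = 0: no horizontal applied forces, so C_x = 0.

C_x = 0, C_y = 17.47 kN, D_y = 50.64 kN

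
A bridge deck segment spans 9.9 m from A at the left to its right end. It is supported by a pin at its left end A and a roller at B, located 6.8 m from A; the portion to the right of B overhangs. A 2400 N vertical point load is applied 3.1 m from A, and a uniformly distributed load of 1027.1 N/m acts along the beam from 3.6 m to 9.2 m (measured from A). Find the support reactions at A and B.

A_x = 0, A_y = 1644 N, B_y = 6508 N

Resultant of the distributed load: 1027.1 × 5.6 = 5751.76 N at 6.4 m from A.
Moments about A: B_y·6.8 − 2400·3.1 − (1027.1·5.6)·6.4 = 0 → B_y = 44251.264/6.8 = 6507.54 ≈ 6508 N.
ΣF_y = 0: A_y + 6507.54 − 2400 − 1027.1·5.6 = 0 → A_y = 1644 N.
ΣF_x = 0: no horizontal applied forces, so A_x = 0.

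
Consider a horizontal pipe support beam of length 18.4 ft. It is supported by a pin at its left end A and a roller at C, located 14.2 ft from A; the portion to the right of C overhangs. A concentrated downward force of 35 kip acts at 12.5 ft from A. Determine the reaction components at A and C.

A_x = 0, A_y = 4.190 kip, C_y = 30.81 kip

Moments about A: C_y·14.2 − 35·12.5 = 0 → C_y = 437.5/14.2 = 30.8099 ≈ 30.81 kip.
ΣF_y = 0: A_y + 30.8099 − 35 = 0 → A_y = 4.190 kip.
ΣF_x = 0: no horizontal applied forces, so A_x = 0.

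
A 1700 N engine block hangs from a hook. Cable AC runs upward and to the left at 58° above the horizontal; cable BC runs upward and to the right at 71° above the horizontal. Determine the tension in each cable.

T_AC = 712.2 N, T_BC = 1159 N

ΣF_x = 0: −T_AC·cos58° + T_BC·cos71° = 0 → T_BC = 1.62768·T_AC.
ΣF_y = 0: T_AC·sin58° + T_BC·sin71° = 1700.
Substitute: T_AC·(0.848048 + 1.62768·0.945519) = 1700 → T_AC = 712.176 ≈ 712.2 N.
Then T_BC = 1.62768 × 712.176 = 1159 N.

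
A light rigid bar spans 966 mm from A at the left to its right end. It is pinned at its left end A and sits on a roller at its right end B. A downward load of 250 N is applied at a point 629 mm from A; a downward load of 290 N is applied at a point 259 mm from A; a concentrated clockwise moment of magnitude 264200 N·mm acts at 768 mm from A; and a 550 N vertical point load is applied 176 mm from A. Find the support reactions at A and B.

A_x = 0, A_y = 475.8 N, B_y = 614.2 N

Taking moments about A: B_y·966 − 250·629 − 290·259 − 264200 − 550·176 = 0 → B_y = 593360/966 = 614.244 ≈ 614.2 N.
ΣF_y = 0: A_y + 614.244 − 250 − 290 − 550 = 0 → A_y = 475.8 N.
ΣF_x = 0: no horizontal applied forces, so A_x = 0.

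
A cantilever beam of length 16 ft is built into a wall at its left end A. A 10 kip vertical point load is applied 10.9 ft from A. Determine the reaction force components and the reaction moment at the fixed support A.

ΣF_x = 0: A_x = 0.
ΣF_y = 0: A_y − 10 = 0 → A_y = 10.00 kip.
ΣM about A: M_A − 10·10.9 = 0 → M_A = 109.0 kip·ft.

A_x = 0, A_y = 10.00 kip, M_A = 109.0 kip·ft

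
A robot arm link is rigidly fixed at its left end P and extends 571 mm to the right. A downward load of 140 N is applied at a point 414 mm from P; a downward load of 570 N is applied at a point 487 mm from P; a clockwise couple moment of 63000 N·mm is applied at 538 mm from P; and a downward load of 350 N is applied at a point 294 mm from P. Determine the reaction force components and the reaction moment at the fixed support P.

P_x = 0, P_y = 1060 N, M_P = 501400 N·mm

ΣF_x = 0: P_x = 0.
ΣF_y = 0: P_y − 140 − 570 − 350 = 0 → P_y = 1060 N.
ΣM about P: M_P − 140·414 − 570·487 − 63000 − 350·294 = 0 → M_P = 501400 N·mm.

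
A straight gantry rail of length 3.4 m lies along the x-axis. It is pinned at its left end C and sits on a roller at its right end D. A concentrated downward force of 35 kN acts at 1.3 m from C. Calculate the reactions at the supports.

C_x = 0, C_y = 21.62 kN, D_y = 13.38 kN

Taking moments about C: D_y·3.4 − 35·1.3 = 0 → D_y = 45.5/3.4 = 13.3824 ≈ 13.38 kN.
ΣF_y = 0: C_y + 13.3824 − 35 = 0 → C_y = 21.62 kN.
ΣF_x = 0: no horizontal applied forces, so C_x = 0.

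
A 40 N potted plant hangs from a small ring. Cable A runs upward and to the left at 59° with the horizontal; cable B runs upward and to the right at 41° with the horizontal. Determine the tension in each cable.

T_A = 30.65 N, T_B = 20.92 N

ΣF_x = 0: −T_A·cos59° + T_B·cos41° = 0 → T_B = 0.682432·T_A.
ΣF_y = 0: T_A·sin59° + T_B·sin41° = 40.
Substitute: T_A·(0.857167 + 0.682432·0.656059) = 40 → T_A = 30.6541 ≈ 30.65 N.
Then T_B = 0.682432 × 30.6541 = 20.92 N.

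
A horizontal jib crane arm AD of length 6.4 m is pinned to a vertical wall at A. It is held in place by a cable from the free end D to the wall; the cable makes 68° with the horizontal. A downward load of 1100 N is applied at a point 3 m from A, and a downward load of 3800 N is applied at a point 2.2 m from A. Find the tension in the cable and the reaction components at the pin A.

ΣM about A: T·sin68°·6.4 − 1100·3 − 3800·2.2 = 0 → T = 11660/(6.4·0.927184) = 1964.96 ≈ 1965 N.
ΣF_x = 0: A_x − T·cos68° = 0 → A_x = 1964.96 × 0.374607 = 736.1 N.
ΣF_y = 0: A_y + T·sin68° − 1100 − 3800 = 0 → A_y = 4900 − 1964.96 × 0.927184 = 3078 N.

T = 1965 N, A_x = 736.1 N, A_y = 3078 N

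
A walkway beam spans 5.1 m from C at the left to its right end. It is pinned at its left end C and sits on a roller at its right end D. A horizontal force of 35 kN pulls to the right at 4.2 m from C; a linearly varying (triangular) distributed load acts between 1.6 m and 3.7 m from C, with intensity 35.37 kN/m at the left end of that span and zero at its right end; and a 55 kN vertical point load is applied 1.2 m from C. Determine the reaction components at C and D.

Resultant of the triangular load: ½ × 35.37 × 2.1 = 37.1385 kN, acting at 2.3 m from C (one-third of the span from the peak).
Taking moments about C: D_y·5.1 − (½·35.37·2.1)·2.3 − 55·1.2 = 0 → D_y = 151.41855/5.1 = 29.6899 ≈ 29.69 kN.
ΣF_y = 0: C_y + 29.6899 − ½·35.37·2.1 − 55 = 0 → C_y = 62.45 kN.
ΣF_x = 0: C_x + 35 = 0 → C_x = -35.00 kN.

C_x = -35.00 kN, C_y = 62.45 kN, D_y = 29.69 kN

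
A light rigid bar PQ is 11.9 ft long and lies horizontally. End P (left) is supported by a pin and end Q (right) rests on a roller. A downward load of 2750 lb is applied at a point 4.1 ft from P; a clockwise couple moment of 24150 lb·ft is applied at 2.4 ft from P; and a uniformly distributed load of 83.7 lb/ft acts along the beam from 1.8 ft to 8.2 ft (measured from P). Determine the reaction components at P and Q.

Resultant of the distributed load: 83.7 × 6.4 = 535.68 lb at 5 ft from P.
Moments about P: Q_y·11.9 − 2750·4.1 − 24150 − (83.7·6.4)·5 = 0 → Q_y = 38103.4/11.9 = 3201.97 ≈ 3202 lb.
ΣF_y = 0: P_y + 3201.97 − 2750 − 83.7·6.4 = 0 → P_y = 83.71 lb.
ΣF_x = 0: no horizontal applied forces, so P_x = 0.

P_x = 0, P_y = 83.71 lb, Q_y = 3202 lb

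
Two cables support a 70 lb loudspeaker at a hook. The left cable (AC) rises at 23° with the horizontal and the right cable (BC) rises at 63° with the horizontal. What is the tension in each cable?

ΣF_x = 0: −T_AC·cos23° + T_BC·cos63° = 0 → T_BC = 2.02759·T_AC.
ΣF_y = 0: T_AC·sin23° + T_BC·sin63° = 70.
Substitute: T_AC·(0.390731 + 2.02759·0.891007) = 70 → T_AC = 31.8569 ≈ 31.86 lb.
Then T_BC = 2.02759 × 31.8569 = 64.59 lb.

T_AC = 31.86 lb, T_BC = 64.59 lb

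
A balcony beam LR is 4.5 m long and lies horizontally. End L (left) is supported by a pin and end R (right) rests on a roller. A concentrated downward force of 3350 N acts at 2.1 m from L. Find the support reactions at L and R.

Moments about L: R_y·4.5 − 3350·2.1 = 0 → R_y = 7035/4.5 = 1563.33 ≈ 1563 N.
ΣF_y = 0: L_y + 1563.33 − 3350 = 0 → L_y = 1787 N.
ΣF_x = 0: no horizontal applied forces, so L_x = 0.

L_x = 0, L_y = 1787 N, R_y = 1563 N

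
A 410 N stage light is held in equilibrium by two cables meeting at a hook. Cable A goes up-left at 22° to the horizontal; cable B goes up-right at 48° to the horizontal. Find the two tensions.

T_A = 292.0 N, T_B = 404.5 N

ΣF_x = 0: −T_A·cos22° + T_B·cos48° = 0 → T_B = 1.38565·T_A.
ΣF_y = 0: T_A·sin22° + T_B·sin48° = 410.
Substitute: T_A·(0.374607 + 1.38565·0.743145) = 410 → T_A = 291.951 ≈ 292.0 N.
Then T_B = 1.38565 × 291.951 = 404.5 N.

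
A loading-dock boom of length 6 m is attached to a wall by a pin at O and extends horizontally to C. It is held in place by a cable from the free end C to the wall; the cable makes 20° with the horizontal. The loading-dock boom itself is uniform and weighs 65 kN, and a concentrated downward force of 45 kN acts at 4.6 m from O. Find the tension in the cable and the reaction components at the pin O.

ΣM about O: T·sin20°·6 − 65·3 − 45·4.6 = 0 → T = 402/(6·0.34202) = 195.895 ≈ 195.9 kN.
ΣF_x = 0: O_x − T·cos20° = 0 → O_x = 195.895 × 0.939693 = 184.1 kN.
ΣF_y = 0: O_y + T·sin20° − 65 − 45 = 0 → O_y = 110 − 195.895 × 0.34202 = 43.00 kN.

T = 195.9 kN, O_x = 184.1 kN, O_y = 43.00 kN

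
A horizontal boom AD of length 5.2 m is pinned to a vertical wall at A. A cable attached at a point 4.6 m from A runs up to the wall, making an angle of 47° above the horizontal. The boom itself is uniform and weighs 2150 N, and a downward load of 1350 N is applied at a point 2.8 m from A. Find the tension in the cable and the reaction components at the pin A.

T = 2785 N, A_x = 1899 N, A_y = 1463 N

ΣM about A: T·sin47°·4.6 − 2150·2.6 − 1350·2.8 = 0 → T = 9370/(4.6·0.731354) = 2785.19 ≈ 2785 N.
ΣF_x = 0: A_x − T·cos47° = 0 → A_x = 2785.19 × 0.681998 = 1899 N.
ΣF_y = 0: A_y + T·sin47° − 2150 − 1350 = 0 → A_y = 3500 − 2785.19 × 0.731354 = 1463 N.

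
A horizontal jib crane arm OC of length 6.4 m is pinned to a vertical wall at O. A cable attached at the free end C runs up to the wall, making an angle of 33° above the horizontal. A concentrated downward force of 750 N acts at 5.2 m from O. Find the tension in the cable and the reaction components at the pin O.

ΣM about O: T·sin33°·6.4 − 750·5.2 = 0 → T = 3900/(6.4·0.544639) = 1118.86 ≈ 1119 N.
ΣF_x = 0: O_x − T·cos33° = 0 → O_x = 1118.86 × 0.838671 = 938.4 N.
ΣF_y = 0: O_y + T·sin33° − 750 = 0 → O_y = 750 − 1118.86 × 0.544639 = 140.6 N.

T = 1119 N, O_x = 938.4 N, O_y = 140.6 N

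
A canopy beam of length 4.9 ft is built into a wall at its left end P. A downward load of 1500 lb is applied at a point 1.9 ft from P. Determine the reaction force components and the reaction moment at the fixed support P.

ΣF_x = 0: P_x = 0.
ΣF_y = 0: P_y − 1500 = 0 → P_y = 1500 lb.
ΣM about P: M_P − 1500·1.9 = 0 → M_P = 2850 lb·ft.

P_x = 0, P_y = 1500 lb, M_P = 2850 lb·ft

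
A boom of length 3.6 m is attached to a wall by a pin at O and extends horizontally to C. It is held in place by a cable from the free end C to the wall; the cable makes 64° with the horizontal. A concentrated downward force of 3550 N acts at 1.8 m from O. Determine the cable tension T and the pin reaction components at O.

T = 1975 N, O_x = 865.7 N, O_y = 1775 N

ΣM about O: T·sin64°·3.6 − 3550·1.8 = 0 → T = 6390/(3.6·0.898794) = 1974.87 ≈ 1975 N.
ΣF_x = 0: O_x − T·cos64° = 0 → O_x = 1974.87 × 0.438371 = 865.7 N.
ΣF_y = 0: O_y + T·sin64° − 3550 = 0 → O_y = 3550 − 1974.87 × 0.898794 = 1775 N.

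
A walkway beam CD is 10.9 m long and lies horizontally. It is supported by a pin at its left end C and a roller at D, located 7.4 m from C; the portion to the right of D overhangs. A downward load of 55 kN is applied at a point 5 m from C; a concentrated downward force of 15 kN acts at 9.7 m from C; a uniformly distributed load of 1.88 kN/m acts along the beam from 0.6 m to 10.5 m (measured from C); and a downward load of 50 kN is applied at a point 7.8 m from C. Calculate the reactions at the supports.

Resultant of the distributed load: 1.88 × 9.9 = 18.612 kN at 5.55 m from C.
ΣM about C: D_y·7.4 − 55·5 − 15·9.7 − (1.88·9.9)·5.55 − 50·7.8 = 0 → D_y = 913.7966/7.4 = 123.486 ≈ 123.5 kN.
ΣF_y = 0: C_y + 123.486 − 55 − 15 − 1.88·9.9 − 50 = 0 → C_y = 15.13 kN.
ΣF_x = 0: no horizontal applied forces, so C_x = 0.

C_x = 0, C_y = 15.13 kN, D_y = 123.5 kN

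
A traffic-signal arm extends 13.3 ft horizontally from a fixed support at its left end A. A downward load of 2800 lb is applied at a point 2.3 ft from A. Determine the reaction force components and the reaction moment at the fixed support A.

ΣF_x = 0: A_x = 0.
ΣF_y = 0: A_y − 2800 = 0 → A_y = 2800 lb.
ΣM about A: M_A − 2800·2.3 = 0 → M_A = 6440 lb·ft.

A_x = 0, A_y = 2800 lb, M_A = 6440 lb·ft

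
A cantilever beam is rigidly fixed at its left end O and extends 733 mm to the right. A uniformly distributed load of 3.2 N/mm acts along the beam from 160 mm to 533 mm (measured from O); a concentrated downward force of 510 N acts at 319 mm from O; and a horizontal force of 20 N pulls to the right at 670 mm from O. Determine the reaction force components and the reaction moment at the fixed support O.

Resultant of the distributed load: 3.2 × 373 = 1193.6 N at 346.5 mm from O.
ΣF_x = 0: O_x + 20 = 0 → O_x = -20.00 N.
ΣF_y = 0: O_y − 3.2·373 − 510 = 0 → O_y = 1704 N.
ΣM about O: M_O − (3.2·373)·346.5 − 510·319 = 0 → M_O = 576300 N·mm.

O_x = -20.00 N, O_y = 1704 N, M_O = 576300 N·mm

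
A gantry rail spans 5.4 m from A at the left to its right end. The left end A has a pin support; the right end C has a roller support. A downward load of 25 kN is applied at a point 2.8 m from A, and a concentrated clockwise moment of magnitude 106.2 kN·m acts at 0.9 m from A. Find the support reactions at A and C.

A_x = 0, A_y = -7.630 kN, C_y = 32.63 kN

Moments about A: C_y·5.4 − 25·2.8 − 106.2 = 0 → C_y = 176.2/5.4 = 32.6296 ≈ 32.63 kN.
ΣF_y = 0: A_y + 32.6296 − 25 = 0 → A_y = -7.630 kN.
ΣF_x = 0: no horizontal applied forces, so A_x = 0.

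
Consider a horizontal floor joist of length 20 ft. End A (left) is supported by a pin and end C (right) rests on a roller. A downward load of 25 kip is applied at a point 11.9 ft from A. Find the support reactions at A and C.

A_x = 0, A_y = 10.12 kip, C_y = 14.88 kip

Moments about A: C_y·20 − 25·11.9 = 0 → C_y = 297.5/20 = 14.875 ≈ 14.88 kip.
ΣF_y = 0: A_y + 14.875 − 25 = 0 → A_y = 10.12 kip.
ΣF_x = 0: no horizontal applied forces, so A_x = 0.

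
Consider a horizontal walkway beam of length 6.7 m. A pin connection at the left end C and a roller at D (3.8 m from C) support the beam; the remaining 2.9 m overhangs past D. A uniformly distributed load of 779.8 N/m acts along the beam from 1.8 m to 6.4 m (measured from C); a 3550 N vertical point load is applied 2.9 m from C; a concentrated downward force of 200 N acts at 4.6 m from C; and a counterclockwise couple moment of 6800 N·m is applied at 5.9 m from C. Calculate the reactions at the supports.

C_x = 0, C_y = 2305 N, D_y = 5032 N

Resultant of the distributed load: 779.8 × 4.6 = 3587.08 N at 4.1 m from C.
ΣM about C: D_y·3.8 − (779.8·4.6)·4.1 − 3550·2.9 − 200·4.6 + 6800 = 0 → D_y = 19122.028/3.8 = 5032.11 ≈ 5032 N.
ΣF_y = 0: C_y + 5032.11 − 779.8·4.6 − 3550 − 200 = 0 → C_y = 2305 N.
ΣF_x = 0: no horizontal applied forces, so C_x = 0.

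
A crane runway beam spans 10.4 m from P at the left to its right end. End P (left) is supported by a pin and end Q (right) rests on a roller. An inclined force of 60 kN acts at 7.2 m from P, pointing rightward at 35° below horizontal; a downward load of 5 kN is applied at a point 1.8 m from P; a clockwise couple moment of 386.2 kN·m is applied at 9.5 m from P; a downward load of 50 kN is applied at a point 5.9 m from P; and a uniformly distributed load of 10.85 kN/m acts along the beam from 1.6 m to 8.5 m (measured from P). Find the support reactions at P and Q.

Resultant of the distributed load: 10.85 × 6.9 = 74.865 kN at 5.05 m from P.
ΣM about P: Q_y·10.4 − 60·sin35°·7.2 − 5·1.8 − 386.2 − 50·5.9 − (10.85·6.9)·5.05 = 0 → Q_y = 1316.05/10.4 = 126.543 ≈ 126.5 kN.
ΣF_y = 0: P_y + 126.543 − 60·sin35° − 5 − 50 − 10.85·6.9 = 0 → P_y = 37.74 kN.
ΣF_x = 0: P_x + 60·cos35° = 0 → P_x = -49.15 kN.

P_x = -49.15 kN, P_y = 37.74 kN, Q_y = 126.5 kN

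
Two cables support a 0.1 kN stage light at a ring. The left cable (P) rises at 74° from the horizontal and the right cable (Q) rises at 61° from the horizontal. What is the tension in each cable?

T_P = 0.06856 kN, T_Q = 0.03898 kN

ΣF_x = 0: −T_P·cos74° + T_Q·cos61° = 0 → T_Q = 0.568548·T_P.
ΣF_y = 0: T_P·sin74° + T_Q·sin61° = 0.1.
Substitute: T_P·(0.961262 + 0.568548·0.87462) = 0.1 → T_P = 0.0685624 ≈ 0.06856 kN.
Then T_Q = 0.568548 × 0.0685624 = 0.03898 kN.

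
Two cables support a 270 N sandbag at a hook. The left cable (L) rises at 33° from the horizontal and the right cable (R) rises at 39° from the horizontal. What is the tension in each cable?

T_L = 220.6 N, T_R = 238.1 N

ΣF_x = 0: −T_L·cos33° + T_R·cos39° = 0 → T_R = 1.07917·T_L.
ΣF_y = 0: T_L·sin33° + T_R·sin39° = 270.
Substitute: T_L·(0.544639 + 1.07917·0.62932) = 270 → T_L = 220.627 ≈ 220.6 N.
Then T_R = 1.07917 × 220.627 = 238.1 N.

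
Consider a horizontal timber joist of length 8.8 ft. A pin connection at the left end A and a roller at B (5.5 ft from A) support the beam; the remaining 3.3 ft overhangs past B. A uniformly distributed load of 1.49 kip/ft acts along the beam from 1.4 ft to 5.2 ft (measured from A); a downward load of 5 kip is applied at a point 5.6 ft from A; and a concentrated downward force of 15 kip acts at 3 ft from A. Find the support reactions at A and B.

A_x = 0, A_y = 8.992 kip, B_y = 16.67 kip

Resultant of the distributed load: 1.49 × 3.8 = 5.662 kip at 3.3 ft from A.
ΣM about A: B_y·5.5 − (1.49·3.8)·3.3 − 5·5.6 − 15·3 = 0 → B_y = 91.6846/5.5 = 16.6699 ≈ 16.67 kip.
ΣF_y = 0: A_y + 16.6699 − 1.49·3.8 − 5 − 15 = 0 → A_y = 8.992 kip.
ΣF_x = 0: no horizontal applied forces, so A_x = 0.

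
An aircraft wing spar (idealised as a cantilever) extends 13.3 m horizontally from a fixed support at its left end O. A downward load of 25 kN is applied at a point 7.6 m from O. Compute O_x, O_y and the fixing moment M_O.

ΣF_x = 0: O_x = 0.
ΣF_y = 0: O_y − 25 = 0 → O_y = 25.00 kN.
ΣM about O: M_O − 25·7.6 = 0 → M_O = 190.0 kN·m.

O_x = 0, O_y = 25.00 kN, M_O = 190.0 kN·m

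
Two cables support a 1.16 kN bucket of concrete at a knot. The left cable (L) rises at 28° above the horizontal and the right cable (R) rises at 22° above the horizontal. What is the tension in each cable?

T_L = 1.404 kN, T_R = 1.337 kN

ΣF_x = 0: −T_L·cos28° + T_R·cos22° = 0 → T_R = 0.95229·T_L.
ΣF_y = 0: T_L·sin28° + T_R·sin22° = 1.16.
Substitute: T_L·(0.469472 + 0.95229·0.374607) = 1.16 → T_L = 1.40401 ≈ 1.404 kN.
Then T_R = 0.95229 × 1.40401 = 1.337 kN.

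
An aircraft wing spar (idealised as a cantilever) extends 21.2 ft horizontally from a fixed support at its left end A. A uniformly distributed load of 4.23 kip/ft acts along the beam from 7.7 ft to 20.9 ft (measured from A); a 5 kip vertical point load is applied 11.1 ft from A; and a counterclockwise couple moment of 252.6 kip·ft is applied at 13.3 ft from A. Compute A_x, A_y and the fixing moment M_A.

Resultant of the distributed load: 4.23 × 13.2 = 55.836 kip at 14.3 ft from A.
ΣF_x = 0: A_x = 0.
ΣF_y = 0: A_y − 4.23·13.2 − 5 = 0 → A_y = 60.84 kip.
ΣM about A: M_A − (4.23·13.2)·14.3 − 5·11.1 + 252.6 = 0 → M_A = 601.4 kip·ft.

A_x = 0, A_y = 60.84 kip, M_A = 601.4 kip·ft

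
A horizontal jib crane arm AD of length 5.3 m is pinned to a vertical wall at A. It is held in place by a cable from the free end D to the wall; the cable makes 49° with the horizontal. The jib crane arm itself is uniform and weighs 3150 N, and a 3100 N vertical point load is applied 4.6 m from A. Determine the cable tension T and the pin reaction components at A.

T = 5652 N, A_x = 3708 N, A_y = 1984 N

ΣM about A: T·sin49°·5.3 − 3150·2.65 − 3100·4.6 = 0 → T = 22607.5/(5.3·0.75471) = 5651.93 ≈ 5652 N.
ΣF_x = 0: A_x − T·cos49° = 0 → A_x = 5651.93 × 0.656059 = 3708 N.
ΣF_y = 0: A_y + T·sin49° − 3150 − 3100 = 0 → A_y = 6250 − 5651.93 × 0.75471 = 1984 N.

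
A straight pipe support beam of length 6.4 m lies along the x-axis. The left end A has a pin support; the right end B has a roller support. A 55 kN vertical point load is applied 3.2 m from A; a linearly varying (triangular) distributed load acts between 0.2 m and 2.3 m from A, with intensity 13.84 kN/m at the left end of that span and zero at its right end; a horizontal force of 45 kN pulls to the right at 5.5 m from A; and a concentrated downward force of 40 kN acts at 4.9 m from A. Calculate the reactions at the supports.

A_x = -45.00 kN, A_y = 49.36 kN, B_y = 60.17 kN

Resultant of the triangular load: ½ × 13.84 × 2.1 = 14.532 kN, acting at 0.9 m from A (one-third of the span from the peak).
ΣM about A: B_y·6.4 − 55·3.2 − (½·13.84·2.1)·0.9 − 40·4.9 = 0 → B_y = 385.0788/6.4 = 60.1686 ≈ 60.17 kN.
ΣF_y = 0: A_y + 60.1686 − 55 − ½·13.84·2.1 − 40 = 0 → A_y = 49.36 kN.
ΣF_x = 0: A_x + 45 = 0 → A_x = -45.00 kN.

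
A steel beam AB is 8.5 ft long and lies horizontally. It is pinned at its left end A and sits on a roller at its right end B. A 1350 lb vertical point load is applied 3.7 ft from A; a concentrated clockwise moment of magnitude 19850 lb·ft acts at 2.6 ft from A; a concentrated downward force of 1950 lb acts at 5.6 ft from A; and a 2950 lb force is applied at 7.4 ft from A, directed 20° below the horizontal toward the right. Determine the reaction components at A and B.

Moments about A: B_y·8.5 − 1350·3.7 − 19850 − 1950·5.6 − 2950·sin20°·7.4 = 0 → B_y = 43231.3/8.5 = 5086.04 ≈ 5086 lb.
ΣF_y = 0: A_y + 5086.04 − 1350 − 1950 − 2950·sin20° = 0 → A_y = -777.1 lb.
ΣF_x = 0: A_x + 2950·cos20° = 0 → A_x = -2772 lb.

A_x = -2772 lb, A_y = -777.1 lb, B_y = 5086 lb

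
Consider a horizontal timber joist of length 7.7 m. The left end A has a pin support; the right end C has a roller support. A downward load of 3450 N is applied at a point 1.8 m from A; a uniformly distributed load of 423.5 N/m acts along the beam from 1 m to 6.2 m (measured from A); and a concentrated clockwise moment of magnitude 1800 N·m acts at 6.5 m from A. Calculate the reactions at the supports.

Resultant of the distributed load: 423.5 × 5.2 = 2202.2 N at 3.6 m from A.
Taking moments about A: C_y·7.7 − 3450·1.8 − (423.5·5.2)·3.6 − 1800 = 0 → C_y = 15937.92/7.7 = 2069.86 ≈ 2070 N.
ΣF_y = 0: A_y + 2069.86 − 3450 − 423.5·5.2 = 0 → A_y = 3582 N.
ΣF_x = 0: no horizontal applied forces, so A_x = 0.

A_x = 0, A_y = 3582 N, C_y = 2070 N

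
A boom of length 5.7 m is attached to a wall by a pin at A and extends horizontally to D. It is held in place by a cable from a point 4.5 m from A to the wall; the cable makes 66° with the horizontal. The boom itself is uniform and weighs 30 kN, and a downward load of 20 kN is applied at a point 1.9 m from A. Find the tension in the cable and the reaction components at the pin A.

ΣM about A: T·sin66°·4.5 − 30·2.85 − 20·1.9 = 0 → T = 123.5/(4.5·0.913545) = 30.0417 ≈ 30.04 kN.
ΣF_x = 0: A_x − T·cos66° = 0 → A_x = 30.0417 × 0.406737 = 12.22 kN.
ΣF_y = 0: A_y + T·sin66° − 30 − 20 = 0 → A_y = 50 − 30.0417 × 0.913545 = 22.56 kN.

T = 30.04 kN, A_x = 12.22 kN, A_y = 22.56 kN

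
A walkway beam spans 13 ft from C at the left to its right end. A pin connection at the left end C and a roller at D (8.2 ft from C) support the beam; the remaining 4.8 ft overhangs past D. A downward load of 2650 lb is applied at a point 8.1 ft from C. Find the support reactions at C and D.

Moments about C: D_y·8.2 − 2650·8.1 = 0 → D_y = 21465/8.2 = 2617.68 ≈ 2618 lb.
ΣF_y = 0: C_y + 2617.68 − 2650 = 0 → C_y = 32.32 lb.
ΣF_x = 0: no horizontal applied forces, so C_x = 0.

C_x = 0, C_y = 32.32 lb, D_y = 2618 lb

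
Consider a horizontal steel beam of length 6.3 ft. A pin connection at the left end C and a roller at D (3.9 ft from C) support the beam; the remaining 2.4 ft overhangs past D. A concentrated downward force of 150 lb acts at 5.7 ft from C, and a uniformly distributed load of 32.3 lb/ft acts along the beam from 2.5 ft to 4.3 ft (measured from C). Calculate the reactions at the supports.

Resultant of the distributed load: 32.3 × 1.8 = 58.14 lb at 3.4 ft from C.
ΣM about C: D_y·3.9 − 150·5.7 − (32.3·1.8)·3.4 = 0 → D_y = 1052.676/3.9 = 269.917 ≈ 269.9 lb.
ΣF_y = 0: C_y + 269.917 − 150 − 32.3·1.8 = 0 → C_y = -61.78 lb.
ΣF_x = 0: no horizontal applied forces, so C_x = 0.

C_x = 0, C_y = -61.78 lb, D_y = 269.9 lb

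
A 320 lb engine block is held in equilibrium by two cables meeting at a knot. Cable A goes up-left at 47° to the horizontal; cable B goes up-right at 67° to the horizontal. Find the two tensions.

ΣF_x = 0: −T_A·cos47° + T_B·cos67° = 0 → T_B = 1.74544·T_A.
ΣF_y = 0: T_A·sin47° + T_B·sin67° = 320.
Substitute: T_A·(0.731354 + 1.74544·0.920505) = 320 → T_A = 136.867 ≈ 136.9 lb.
Then T_B = 1.74544 × 136.867 = 238.9 lb.

T_A = 136.9 lb, T_B = 238.9 lb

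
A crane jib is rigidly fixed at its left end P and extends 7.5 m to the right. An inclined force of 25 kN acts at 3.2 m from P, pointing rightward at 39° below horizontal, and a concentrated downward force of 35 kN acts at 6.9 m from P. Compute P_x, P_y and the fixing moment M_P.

P_x = -19.43 kN, P_y = 50.73 kN, M_P = 291.8 kN·m

ΣF_x = 0: P_x + 25·cos39° = 0 → P_x = -19.43 kN.
ΣF_y = 0: P_y − 25·sin39° − 35 = 0 → P_y = 50.73 kN.
ΣM about P: M_P − 25·sin39°·3.2 − 35·6.9 = 0 → M_P = 291.8 kN·m.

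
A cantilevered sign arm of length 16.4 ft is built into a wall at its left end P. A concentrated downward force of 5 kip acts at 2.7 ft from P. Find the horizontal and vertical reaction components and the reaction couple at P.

ΣF_x = 0: P_x = 0.
ΣF_y = 0: P_y − 5 = 0 → P_y = 5.000 kip.
ΣM about P: M_P − 5·2.7 = 0 → M_P = 13.50 kip·ft.

P_x = 0, P_y = 5.000 kip, M_P = 13.50 kip·ft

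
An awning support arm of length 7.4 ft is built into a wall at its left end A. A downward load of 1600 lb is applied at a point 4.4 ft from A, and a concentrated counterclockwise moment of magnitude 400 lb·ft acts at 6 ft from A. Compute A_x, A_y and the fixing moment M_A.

ΣF_x = 0: A_x = 0.
ΣF_y = 0: A_y − 1600 = 0 → A_y = 1600 lb.
ΣM about A: M_A − 1600·4.4 + 400 = 0 → M_A = 6640 lb·ft.

A_x = 0, A_y = 1600 lb, M_A = 6640 lb·ft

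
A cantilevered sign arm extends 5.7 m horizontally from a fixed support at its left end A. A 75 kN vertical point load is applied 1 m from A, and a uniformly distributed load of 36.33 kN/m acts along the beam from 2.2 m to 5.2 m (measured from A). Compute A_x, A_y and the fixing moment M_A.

A_x = 0, A_y = 184.0 kN, M_A = 478.3 kN·m

Resultant of the distributed load: 36.33 × 3 = 108.99 kN at 3.7 m from A.
ΣF_x = 0: A_x = 0.
ΣF_y = 0: A_y − 75 − 36.33·3 = 0 → A_y = 184.0 kN.
ΣM about A: M_A − 75·1 − (36.33·3)·3.7 = 0 → M_A = 478.3 kN·m.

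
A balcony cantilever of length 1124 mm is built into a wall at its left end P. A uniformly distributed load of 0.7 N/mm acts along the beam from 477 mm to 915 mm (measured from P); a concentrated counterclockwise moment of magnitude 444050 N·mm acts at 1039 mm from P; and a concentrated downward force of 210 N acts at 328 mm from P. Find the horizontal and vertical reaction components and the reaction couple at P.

P_x = 0, P_y = 516.6 N, M_P = -161800 N·mm

Resultant of the distributed load: 0.7 × 438 = 306.6 N at 696 mm from P.
ΣF_x = 0: P_x = 0.
ΣF_y = 0: P_y − 0.7·438 − 210 = 0 → P_y = 516.6 N.
ΣM about P: M_P − (0.7·438)·696 + 444050 − 210·328 = 0 → M_P = -161800 N·mm.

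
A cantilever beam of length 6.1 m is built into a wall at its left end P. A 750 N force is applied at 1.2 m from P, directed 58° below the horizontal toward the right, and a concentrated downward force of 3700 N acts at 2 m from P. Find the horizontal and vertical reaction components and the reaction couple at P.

ΣF_x = 0: P_x + 750·cos58° = 0 → P_x = -397.4 N.
ΣF_y = 0: P_y − 750·sin58° − 3700 = 0 → P_y = 4336 N.
ΣM about P: M_P − 750·sin58°·1.2 − 3700·2 = 0 → M_P = 8163 N·m.

P_x = -397.4 N, P_y = 4336 N, M_P = 8163 N·m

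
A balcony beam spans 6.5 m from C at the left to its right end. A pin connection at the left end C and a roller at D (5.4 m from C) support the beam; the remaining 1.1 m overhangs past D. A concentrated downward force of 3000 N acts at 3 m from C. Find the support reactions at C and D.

ΣM about C: D_y·5.4 − 3000·3 = 0 → D_y = 9000/5.4 = 1666.67 ≈ 1667 N.
ΣF_y = 0: C_y + 1666.67 − 3000 = 0 → C_y = 1333 N.
ΣF_x = 0: no horizontal applied forces, so C_x = 0.

C_x = 0, C_y = 1333 N, D_y = 1667 N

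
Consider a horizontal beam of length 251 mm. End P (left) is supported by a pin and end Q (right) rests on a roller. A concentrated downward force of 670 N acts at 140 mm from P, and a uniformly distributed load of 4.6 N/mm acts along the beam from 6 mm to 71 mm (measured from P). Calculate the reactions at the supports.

P_x = 0, P_y = 549.4 N, Q_y = 419.6 N

Resultant of the distributed load: 4.6 × 65 = 299 N at 38.5 mm from P.
ΣM about P: Q_y·251 − 670·140 − (4.6·65)·38.5 = 0 → Q_y = 105311.5/251 = 419.568 ≈ 419.6 N.
ΣF_y = 0: P_y + 419.568 − 670 − 4.6·65 = 0 → P_y = 549.4 N.
ΣF_x = 0: no horizontal applied forces, so P_x = 0.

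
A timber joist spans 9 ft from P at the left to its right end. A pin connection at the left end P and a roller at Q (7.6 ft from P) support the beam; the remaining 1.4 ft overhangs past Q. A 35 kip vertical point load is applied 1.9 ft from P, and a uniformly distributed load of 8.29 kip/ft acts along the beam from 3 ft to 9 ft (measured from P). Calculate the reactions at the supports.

Resultant of the distributed load: 8.29 × 6 = 49.74 kip at 6 ft from P.
ΣM about P: Q_y·7.6 − 35·1.9 − (8.29·6)·6 = 0 → Q_y = 364.94/7.6 = 48.0184 ≈ 48.02 kip.
ΣF_y = 0: P_y + 48.0184 − 35 − 8.29·6 = 0 → P_y = 36.72 kip.
ΣF_x = 0: no horizontal applied forces, so P_x = 0.

P_x = 0, P_y = 36.72 kip, Q_y = 48.02 kip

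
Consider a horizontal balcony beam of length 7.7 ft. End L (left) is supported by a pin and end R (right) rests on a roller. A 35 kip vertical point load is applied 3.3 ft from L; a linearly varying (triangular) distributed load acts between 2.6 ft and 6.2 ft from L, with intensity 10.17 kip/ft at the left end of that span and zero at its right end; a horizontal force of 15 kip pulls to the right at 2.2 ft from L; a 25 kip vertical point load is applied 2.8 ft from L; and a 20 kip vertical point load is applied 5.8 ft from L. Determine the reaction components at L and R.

L_x = -15.00 kip, L_y = 50.12 kip, R_y = 48.19 kip

Resultant of the triangular load: ½ × 10.17 × 3.6 = 18.306 kip, acting at 3.8 ft from L (one-third of the span from the peak).
Taking moments about L: R_y·7.7 − 35·3.3 − (½·10.17·3.6)·3.8 − 25·2.8 − 20·5.8 = 0 → R_y = 371.0628/7.7 = 48.19 kip.
ΣF_y = 0: L_y + 48.19 − 35 − ½·10.17·3.6 − 25 − 20 = 0 → L_y = 50.12 kip.
ΣF_x = 0: L_x + 15 = 0 → L_x = -15.00 kip.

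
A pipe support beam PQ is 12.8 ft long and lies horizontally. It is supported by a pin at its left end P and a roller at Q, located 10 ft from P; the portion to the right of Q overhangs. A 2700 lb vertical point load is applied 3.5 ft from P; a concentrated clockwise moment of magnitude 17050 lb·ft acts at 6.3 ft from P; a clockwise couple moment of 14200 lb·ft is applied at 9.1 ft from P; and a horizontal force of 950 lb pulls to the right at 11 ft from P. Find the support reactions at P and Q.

Taking moments about P: Q_y·10 − 2700·3.5 − 17050 − 14200 = 0 → Q_y = 40700/10 = 4070 lb.
ΣF_y = 0: P_y + 4070 − 2700 = 0 → P_y = -1370 lb.
ΣF_x = 0: P_x + 950 = 0 → P_x = -950.0 lb.

P_x = -950.0 lb, P_y = -1370 lb, Q_y = 4070 lb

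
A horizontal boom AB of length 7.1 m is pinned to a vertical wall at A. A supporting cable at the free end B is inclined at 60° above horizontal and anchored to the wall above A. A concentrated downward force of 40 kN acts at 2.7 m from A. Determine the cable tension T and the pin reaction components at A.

ΣM about A: T·sin60°·7.1 − 40·2.7 = 0 → T = 108/(7.1·0.866025) = 17.5645 ≈ 17.56 kN.
ΣF_x = 0: A_x − T·cos60° = 0 → A_x = 17.5645 × 0.5 = 8.782 kN.
ΣF_y = 0: A_y + T·sin60° − 40 = 0 → A_y = 40 − 17.5645 × 0.866025 = 24.79 kN.

T = 17.56 kN, A_x = 8.782 kN, A_y = 24.79 kN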